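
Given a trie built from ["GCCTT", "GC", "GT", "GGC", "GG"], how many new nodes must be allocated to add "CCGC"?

4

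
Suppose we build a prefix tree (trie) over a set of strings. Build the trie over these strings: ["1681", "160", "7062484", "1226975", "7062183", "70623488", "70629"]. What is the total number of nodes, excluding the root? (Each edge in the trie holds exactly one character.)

Insert word by word; a character creates a node only if that edge doesn't already exist:
  "1681" → 4 new (1, 6, 8, 1)
  "160" → prefix "16" already present; 1 new (0)
  "7062484" → 7 new (7, 0, 6, 2, 4, 8, 4)
  "1226975" → prefix "1" already present; 6 new (2, 2, 6, 9, 7, 5)
  "7062183" → prefix "7062" already present; 3 new (1, 8, 3)
  "70623488" → prefix "7062" already present; 4 new (3, 4, 8, 8)
  "70629" → prefix "7062" already present; 1 new (9)
Total nodes = 4 + 1 + 7 + 6 + 3 + 4 + 1 = 26

26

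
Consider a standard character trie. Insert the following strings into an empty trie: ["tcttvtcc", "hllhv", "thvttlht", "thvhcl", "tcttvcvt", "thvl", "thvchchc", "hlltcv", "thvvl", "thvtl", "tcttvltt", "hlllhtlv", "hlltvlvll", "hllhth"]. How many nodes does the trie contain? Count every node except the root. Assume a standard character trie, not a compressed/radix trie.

53

For each word, the new-node count is its length minus the longest prefix already in the trie:
  "tcttvtcc" → 8 new (t, c, t, t, v, t, c, c)
  "hllhv" → 5 new (h, l, l, h, v)
  "thvttlht" → prefix "t" already present; 7 new (h, v, t, t, l, h, t)
  "thvhcl" → prefix "thv" already present; 3 new (h, c, l)
  "tcttvcvt" → prefix "tcttv" already present; 3 new (c, v, t)
  "thvl" → prefix "thv" already present; 1 new (l)
  "thvchchc" → prefix "thv" already present; 5 new (c, h, c, h, c)
  "hlltcv" → prefix "hll" already present; 3 new (t, c, v)
  "thvvl" → prefix "thv" already present; 2 new (v, l)
  "thvtl" → prefix "thvt" already present; 1 new (l)
  "tcttvltt" → prefix "tcttv" already present; 3 new (l, t, t)
  "hlllhtlv" → prefix "hll" already present; 5 new (l, h, t, l, v)
  "hlltvlvll" → prefix "hllt" already present; 5 new (v, l, v, l, l)
  "hllhth" → prefix "hllh" already present; 2 new (t, h)
Total nodes = 8 + 5 + 7 + 3 + 3 + 1 + 5 + 3 + 2 + 1 + 3 + 5 + 5 + 2 = 53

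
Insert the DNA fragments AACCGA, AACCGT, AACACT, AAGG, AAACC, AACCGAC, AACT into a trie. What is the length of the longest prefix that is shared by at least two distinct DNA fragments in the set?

6

Equivalently: take the maximum, over all pairs, of their longest common prefix length.
"AACCGA" and "AACCGAC" agree on "AACCGA" (6 characters) before diverging; nothing deeper is shared.
Longest shared-prefix length: 6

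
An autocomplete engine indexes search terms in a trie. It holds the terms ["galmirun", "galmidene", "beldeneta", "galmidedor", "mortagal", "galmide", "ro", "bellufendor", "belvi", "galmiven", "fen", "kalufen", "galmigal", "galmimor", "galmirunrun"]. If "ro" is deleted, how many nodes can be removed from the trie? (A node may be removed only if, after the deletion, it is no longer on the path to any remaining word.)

2

Walk "ro" from the leaf back toward the root, removing each node that no remaining word uses.
No other word shares any prefix with "ro", so all 2 of its nodes go.
Nodes removed: 2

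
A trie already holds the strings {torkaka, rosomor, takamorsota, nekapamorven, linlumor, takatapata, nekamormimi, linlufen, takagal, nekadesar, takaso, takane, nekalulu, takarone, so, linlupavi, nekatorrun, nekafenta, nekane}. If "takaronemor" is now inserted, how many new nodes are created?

3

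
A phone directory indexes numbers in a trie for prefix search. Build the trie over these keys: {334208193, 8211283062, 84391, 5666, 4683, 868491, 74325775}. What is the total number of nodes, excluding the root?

44

Trace insertions, counting only characters that open a new branch:
  "334208193" → 9 new (3, 3, 4, 2, 0, 8, 1, 9, 3)
  "8211283062" → 10 new (8, 2, 1, 1, 2, 8, 3, 0, 6, 2)
  "84391" → prefix "8" already present; 4 new (4, 3, 9, 1)
  "5666" → 4 new (5, 6, 6, 6)
  "4683" → 4 new (4, 6, 8, 3)
  "868491" → prefix "8" already present; 5 new (6, 8, 4, 9, 1)
  "74325775" → 8 new (7, 4, 3, 2, 5, 7, 7, 5)
Total nodes = 9 + 10 + 4 + 4 + 4 + 5 + 8 = 44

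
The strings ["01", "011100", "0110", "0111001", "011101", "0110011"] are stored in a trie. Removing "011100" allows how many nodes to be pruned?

A node on "011100"'s path can go only if nothing else ends at it or branches off below it.
Every node on "011100" is still needed (e.g. by "0111001"), so nothing is freed.
Nodes removed: 0

0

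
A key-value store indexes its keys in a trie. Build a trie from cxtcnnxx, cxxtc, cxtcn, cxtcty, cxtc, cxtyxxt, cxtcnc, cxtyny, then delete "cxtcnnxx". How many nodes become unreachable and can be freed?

A node on "cxtcnnxx"'s path can go only if nothing else ends at it or branches off below it.
The suffix "nxx" (3 nodes) is used only by "cxtcnnxx"; the node for "cxtcn" still has the child "c", so pruning stops there.
Nodes removed: 3

3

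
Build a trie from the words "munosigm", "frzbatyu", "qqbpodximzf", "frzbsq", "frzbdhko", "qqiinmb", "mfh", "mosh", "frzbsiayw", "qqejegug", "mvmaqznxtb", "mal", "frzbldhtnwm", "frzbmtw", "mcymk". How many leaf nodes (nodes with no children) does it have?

Leaves are exactly the stored words that no other stored word extends.
Those words: "frzbatyu", "frzbdhko", "frzbldhtnwm", "frzbmtw", "frzbsiayw", "frzbsq", "mal", "mcymk", "mfh", "mosh", "munosigm", "mvmaqznxtb", "qqbpodximzf", "qqejegug", "qqiinmb"
Leaf count: 15

15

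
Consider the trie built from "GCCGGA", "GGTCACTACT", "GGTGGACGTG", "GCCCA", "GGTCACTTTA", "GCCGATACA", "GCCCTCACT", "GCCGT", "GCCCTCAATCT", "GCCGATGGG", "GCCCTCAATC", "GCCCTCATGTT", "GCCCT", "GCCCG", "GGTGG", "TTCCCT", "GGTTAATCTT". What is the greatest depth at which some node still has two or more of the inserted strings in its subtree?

10

Look for the deepest trie node that still has at least two words in its subtree.
"GCCCTCAATC" and "GCCCTCAATCT" agree on "GCCCTCAATC" (10 characters) before diverging; nothing deeper is shared.
Longest shared-prefix length: 10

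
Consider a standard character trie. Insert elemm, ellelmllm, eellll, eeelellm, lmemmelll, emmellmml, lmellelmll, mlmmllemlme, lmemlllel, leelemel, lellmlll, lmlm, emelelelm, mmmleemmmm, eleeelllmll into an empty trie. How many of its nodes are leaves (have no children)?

15

A leaf is a node with no children — equivalently, the end of a word that is not a proper prefix of any other stored word.
Those words: "eeelellm", "eellll", "eleeelllmll", "elemm", "ellelmllm", "emelelelm", "emmellmml", "leelemel", "lellmlll", "lmellelmll", "lmemlllel", "lmemmelll", "lmlm", "mlmmllemlme", "mmmleemmmm"
Leaf count: 15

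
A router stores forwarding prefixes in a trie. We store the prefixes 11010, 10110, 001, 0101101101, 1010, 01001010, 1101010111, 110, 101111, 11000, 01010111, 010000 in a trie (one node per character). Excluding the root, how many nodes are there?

42

Insert word by word; a character creates a node only if that edge doesn't already exist:
  "11010" → 5 new (1, 1, 0, 1, 0)
  "10110" → prefix "1" already present; 4 new (0, 1, 1, 0)
  "001" → 3 new (0, 0, 1)
  "0101101101" → prefix "0" already present; 9 new (1, 0, 1, 1, 0, 1, 1, 0, 1)
  "1010" → prefix "101" already present; 1 new (0)
  "01001010" → prefix "010" already present; 5 new (0, 1, 0, 1, 0)
  "1101010111" → prefix "11010" already present; 5 new (1, 0, 1, 1, 1)
  "110" → prefix "110" already present; 0 new (none)
  "101111" → prefix "1011" already present; 2 new (1, 1)
  "11000" → prefix "110" already present; 2 new (0, 0)
  "01010111" → prefix "0101" already present; 4 new (0, 1, 1, 1)
  "010000" → prefix "0100" already present; 2 new (0, 0)
Total nodes = 5 + 4 + 3 + 9 + 1 + 5 + 5 + 0 + 2 + 2 + 4 + 2 = 42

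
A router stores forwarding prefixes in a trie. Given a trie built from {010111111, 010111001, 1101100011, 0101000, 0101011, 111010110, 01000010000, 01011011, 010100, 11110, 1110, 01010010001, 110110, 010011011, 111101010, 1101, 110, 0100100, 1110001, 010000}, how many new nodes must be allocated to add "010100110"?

The longest prefix of "010100110" already in the trie is "0101001" (length 7).
New nodes needed: |"010100110"| − 7 = 9 − 7 = 2.

2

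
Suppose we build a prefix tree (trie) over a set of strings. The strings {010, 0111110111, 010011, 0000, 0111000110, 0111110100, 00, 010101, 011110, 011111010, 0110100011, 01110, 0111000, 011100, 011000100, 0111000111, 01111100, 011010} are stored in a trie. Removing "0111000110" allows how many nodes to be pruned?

A node on "0111000110"'s path can go only if nothing else ends at it or branches off below it.
The suffix "0" (1 node) is used only by "0111000110"; the node for "011100011" still has the child "1", so pruning stops there.
Nodes removed: 1

1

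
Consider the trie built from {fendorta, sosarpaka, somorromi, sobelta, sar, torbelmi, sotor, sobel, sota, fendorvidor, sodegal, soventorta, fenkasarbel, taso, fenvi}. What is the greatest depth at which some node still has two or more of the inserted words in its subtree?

6

The deepest shared node is where two words last agree before diverging.
e.g. "fendorta" and "fendorvidor" share the prefix "fendor" of length 6; no pair shares a longer one.
Longest shared-prefix length: 6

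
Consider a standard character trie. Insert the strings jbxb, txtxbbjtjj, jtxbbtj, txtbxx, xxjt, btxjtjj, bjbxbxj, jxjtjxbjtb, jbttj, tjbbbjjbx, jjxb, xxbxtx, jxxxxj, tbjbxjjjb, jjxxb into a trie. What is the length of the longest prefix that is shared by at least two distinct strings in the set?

Equivalently: take the maximum, over all pairs, of their longest common prefix length.
"jjxb" and "jjxxb" agree on "jjx" (3 characters) before diverging; nothing deeper is shared.
Longest shared-prefix length: 3

3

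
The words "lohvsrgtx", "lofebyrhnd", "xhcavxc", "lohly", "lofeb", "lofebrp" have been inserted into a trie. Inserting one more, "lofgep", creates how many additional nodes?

The longest prefix of "lofgep" already in the trie is "lof" (length 3).
So 6 − 3 = 3 new nodes.

3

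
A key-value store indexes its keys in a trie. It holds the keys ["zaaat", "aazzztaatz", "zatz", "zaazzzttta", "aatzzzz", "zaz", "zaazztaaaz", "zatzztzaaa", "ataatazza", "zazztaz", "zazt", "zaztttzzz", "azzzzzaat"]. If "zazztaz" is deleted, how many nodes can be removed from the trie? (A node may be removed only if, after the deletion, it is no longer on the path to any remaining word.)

A node on "zazztaz"'s path can go only if nothing else ends at it or branches off below it.
The suffix "ztaz" (4 nodes) is used only by "zazztaz"; the node for "zaz" still has the child "t", so pruning stops there.
Nodes removed: 4

4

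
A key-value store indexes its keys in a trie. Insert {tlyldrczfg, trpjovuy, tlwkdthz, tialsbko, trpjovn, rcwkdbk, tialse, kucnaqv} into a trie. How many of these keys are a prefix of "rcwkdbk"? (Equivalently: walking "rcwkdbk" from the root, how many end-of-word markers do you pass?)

Walk "rcwkdbk" from the root; an end-of-word marker is hit whenever a stored word is a prefix of "rcwkdbk".
Prefixes of the query that are stored words: "rcwkdbk"
Count: 1

1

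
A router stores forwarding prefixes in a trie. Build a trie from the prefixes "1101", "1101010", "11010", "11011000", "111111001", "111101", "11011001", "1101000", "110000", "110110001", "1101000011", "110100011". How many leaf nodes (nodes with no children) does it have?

8

A leaf is a node with no children — equivalently, the end of a word that is not a proper prefix of any other stored word.
Those words: "110000", "1101000011", "110100011", "1101010", "110110001", "11011001", "111101", "111111001"
Leaf count: 8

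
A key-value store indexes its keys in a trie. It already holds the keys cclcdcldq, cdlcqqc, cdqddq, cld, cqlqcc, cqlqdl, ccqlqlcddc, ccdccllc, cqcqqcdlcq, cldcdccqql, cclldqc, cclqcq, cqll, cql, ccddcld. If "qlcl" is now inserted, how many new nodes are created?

4

Nothing in the trie begins with "q"; the whole of "qlcl" is new.
4 − 0 = 4 new nodes.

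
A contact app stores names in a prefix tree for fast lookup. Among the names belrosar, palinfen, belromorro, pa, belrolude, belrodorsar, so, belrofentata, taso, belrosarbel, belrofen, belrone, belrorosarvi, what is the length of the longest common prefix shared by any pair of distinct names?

8

Look for the deepest trie node that still has at least two words in its subtree.
e.g. "belrofen" and "belrofentata" share the prefix "belrofen" of length 8; no pair shares a longer one.
Longest shared-prefix length: 8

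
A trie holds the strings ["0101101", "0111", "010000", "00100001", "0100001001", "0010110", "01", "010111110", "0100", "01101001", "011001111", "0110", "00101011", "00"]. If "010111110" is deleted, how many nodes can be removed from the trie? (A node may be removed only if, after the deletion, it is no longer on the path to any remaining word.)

A node on "010111110"'s path can go only if nothing else ends at it or branches off below it.
The suffix "1110" (4 nodes) is used only by "010111110"; the node for "01011" still has the child "0", so pruning stops there.
Nodes removed: 4

4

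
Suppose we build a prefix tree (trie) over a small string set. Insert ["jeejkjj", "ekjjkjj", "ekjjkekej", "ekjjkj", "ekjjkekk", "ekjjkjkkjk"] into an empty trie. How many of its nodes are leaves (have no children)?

Leaves are exactly the stored words that no other stored word extends.
Those words: "ekjjkekej", "ekjjkekk", "ekjjkjj", "ekjjkjkkjk", "jeejkjj"
Leaf count: 5

5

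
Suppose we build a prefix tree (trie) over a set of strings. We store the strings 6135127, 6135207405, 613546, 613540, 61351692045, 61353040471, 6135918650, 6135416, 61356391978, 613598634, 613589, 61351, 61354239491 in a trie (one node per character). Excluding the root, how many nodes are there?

56

Count nodes per top-level branch (shared prefixes stored once):
  '6'-branch (61351, 6135127, 61351692045, 6135207405, 61353040471, 613540, 6135416, 61354239491, 613546, 61356391978, 613589, 6135918650, 613598634): 56 nodes
Sum: 56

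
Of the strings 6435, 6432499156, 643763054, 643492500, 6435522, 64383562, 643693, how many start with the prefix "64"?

Walk to "64"; the words in its subtree are exactly those with that prefix.
Words under "64": 6432499156, 643492500, 6435, 6435522, 643693, 643763054, 64383562
Count: 7

7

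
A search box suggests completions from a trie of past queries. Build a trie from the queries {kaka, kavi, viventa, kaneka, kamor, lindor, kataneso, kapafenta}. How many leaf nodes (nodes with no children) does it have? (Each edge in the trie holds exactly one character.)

8

A leaf is a node with no children — equivalently, the end of a word that is not a proper prefix of any other stored word.
Those words: "kaka", "kamor", "kaneka", "kapafenta", "kataneso", "kavi", "lindor", "viventa"
Leaf count: 8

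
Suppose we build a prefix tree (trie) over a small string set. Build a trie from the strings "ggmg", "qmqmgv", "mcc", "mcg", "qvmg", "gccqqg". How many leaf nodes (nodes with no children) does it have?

Leaves are exactly the stored words that no other stored word extends.
Those words: "gccqqg", "ggmg", "mcc", "mcg", "qmqmgv", "qvmg"
Leaf count: 6

6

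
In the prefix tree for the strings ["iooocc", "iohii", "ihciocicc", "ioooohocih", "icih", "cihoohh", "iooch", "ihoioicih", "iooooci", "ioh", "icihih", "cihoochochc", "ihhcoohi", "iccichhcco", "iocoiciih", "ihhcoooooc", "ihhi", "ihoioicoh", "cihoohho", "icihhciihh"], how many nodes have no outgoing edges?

17

A leaf is a node with no children — equivalently, the end of a word that is not a proper prefix of any other stored word.
Those words: "cihoochochc", "cihoohho", "iccichhcco", "icihhciihh", "icihih", "ihciocicc", "ihhcoohi", "ihhcoooooc", "ihhi", "ihoioicih", "ihoioicoh", "iocoiciih", "iohii", "iooch", "iooocc", "iooooci", "ioooohocih"
Leaf count: 17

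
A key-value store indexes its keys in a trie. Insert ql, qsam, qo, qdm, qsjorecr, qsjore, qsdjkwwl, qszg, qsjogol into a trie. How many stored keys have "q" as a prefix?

9

Traverse to the node for "q", then collect every word in that subtree.
Words under "q": qdm, ql, qo, qsam, qsdjkwwl, qsjogol, qsjore, qsjorecr, qszg
Count: 9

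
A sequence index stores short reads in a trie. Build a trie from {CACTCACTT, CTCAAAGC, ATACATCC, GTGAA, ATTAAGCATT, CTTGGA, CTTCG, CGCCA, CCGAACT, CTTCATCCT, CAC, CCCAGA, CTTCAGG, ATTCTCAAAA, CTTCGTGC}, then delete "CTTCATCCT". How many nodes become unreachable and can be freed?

4

A node on "CTTCATCCT"'s path can go only if nothing else ends at it or branches off below it.
The suffix "TCCT" (4 nodes) is used only by "CTTCATCCT"; the node for "CTTCA" still has the child "G", so pruning stops there.
Nodes removed: 4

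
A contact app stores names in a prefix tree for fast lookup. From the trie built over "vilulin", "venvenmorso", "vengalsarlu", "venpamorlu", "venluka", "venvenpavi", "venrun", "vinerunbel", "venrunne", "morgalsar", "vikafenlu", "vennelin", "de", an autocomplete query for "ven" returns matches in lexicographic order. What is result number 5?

venrun

Filter for "ven…" and sort: "vengalsarlu", "venluka", "vennelin", "venpamorlu", "venrun", "venrunne", "venvenmorso", "venvenpavi"
The 5th is venrun.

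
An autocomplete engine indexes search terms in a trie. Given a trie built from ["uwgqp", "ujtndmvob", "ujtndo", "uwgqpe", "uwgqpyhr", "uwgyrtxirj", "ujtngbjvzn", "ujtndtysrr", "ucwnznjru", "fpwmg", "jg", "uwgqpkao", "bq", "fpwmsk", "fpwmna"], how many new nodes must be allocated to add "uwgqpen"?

"uwgqpe" is already a path in the trie; the remaining "n" must be added.
Each of the 1 remaining characters creates one node.

1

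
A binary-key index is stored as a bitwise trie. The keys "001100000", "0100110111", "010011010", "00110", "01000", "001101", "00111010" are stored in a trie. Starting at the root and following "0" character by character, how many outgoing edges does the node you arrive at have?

Walk "0" from the root, arriving at one node.
Characters that immediately follow "0" among the stored strings: {0, 1}.
That node has 2 child edges.

2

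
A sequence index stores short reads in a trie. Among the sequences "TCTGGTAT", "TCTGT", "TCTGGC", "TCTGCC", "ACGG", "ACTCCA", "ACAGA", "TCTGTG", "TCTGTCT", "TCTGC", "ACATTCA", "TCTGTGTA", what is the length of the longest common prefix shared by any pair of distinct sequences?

Equivalently: take the maximum, over all pairs, of their longest common prefix length.
"TCTGTG" and "TCTGTGTA" agree on "TCTGTG" (6 characters) before diverging; nothing deeper is shared.
Longest shared-prefix length: 6

6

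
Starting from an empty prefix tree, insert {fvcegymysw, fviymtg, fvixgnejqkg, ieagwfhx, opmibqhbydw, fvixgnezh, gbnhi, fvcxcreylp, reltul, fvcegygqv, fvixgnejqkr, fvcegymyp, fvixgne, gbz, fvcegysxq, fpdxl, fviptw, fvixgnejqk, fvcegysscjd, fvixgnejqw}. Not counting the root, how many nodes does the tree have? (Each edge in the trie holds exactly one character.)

Insert word by word; a character creates a node only if that edge doesn't already exist:
  "fvcegymysw" → 10 new (f, v, c, e, g, y, m, y, s, w)
  "fviymtg" → prefix "fv" already present; 5 new (i, y, m, t, g)
  "fvixgnejqkg" → prefix "fvi" already present; 8 new (x, g, n, e, j, q, k, g)
  "ieagwfhx" → 8 new (i, e, a, g, w, f, h, x)
  "opmibqhbydw" → 11 new (o, p, m, i, b, q, h, b, y, d, w)
  "fvixgnezh" → prefix "fvixgne" already present; 2 new (z, h)
  "gbnhi" → 5 new (g, b, n, h, i)
  "fvcxcreylp" → prefix "fvc" already present; 7 new (x, c, r, e, y, l, p)
  "reltul" → 6 new (r, e, l, t, u, l)
  "fvcegygqv" → prefix "fvcegy" already present; 3 new (g, q, v)
  "fvixgnejqkr" → prefix "fvixgnejqk" already present; 1 new (r)
  "fvcegymyp" → prefix "fvcegymy" already present; 1 new (p)
  "fvixgne" → prefix "fvixgne" already present; 0 new (none)
  "gbz" → prefix "gb" already present; 1 new (z)
  "fvcegysxq" → prefix "fvcegy" already present; 3 new (s, x, q)
  "fpdxl" → prefix "f" already present; 4 new (p, d, x, l)
  "fviptw" → prefix "fvi" already present; 3 new (p, t, w)
  "fvixgnejqk" → prefix "fvixgnejqk" already present; 0 new (none)
  "fvcegysscjd" → prefix "fvcegys" already present; 4 new (s, c, j, d)
  "fvixgnejqw" → prefix "fvixgnejq" already present; 1 new (w)
Total nodes = 10 + 5 + 8 + 8 + 11 + 2 + 5 + 7 + 6 + 3 + 1 + 1 + 0 + 1 + 3 + 4 + 3 + 0 + 4 + 1 = 83

83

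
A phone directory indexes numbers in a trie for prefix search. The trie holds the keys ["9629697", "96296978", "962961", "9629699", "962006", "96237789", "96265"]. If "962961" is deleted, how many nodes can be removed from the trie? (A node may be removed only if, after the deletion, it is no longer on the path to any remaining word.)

1

A node on "962961"'s path can go only if nothing else ends at it or branches off below it.
The suffix "1" (1 node) is used only by "962961"; the node for "96296" still has the child "9", so pruning stops there.
Nodes removed: 1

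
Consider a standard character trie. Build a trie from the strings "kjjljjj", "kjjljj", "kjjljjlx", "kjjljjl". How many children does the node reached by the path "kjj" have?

Follow the path "kjj" to its node, then look at its outgoing edges.
Distinct next characters after "kjj": l.
That node has 1 child edge.

1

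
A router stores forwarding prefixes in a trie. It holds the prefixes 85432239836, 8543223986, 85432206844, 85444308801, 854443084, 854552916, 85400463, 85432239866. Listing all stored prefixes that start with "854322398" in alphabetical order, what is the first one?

85432239836

Filter for "854322398…" and sort: "85432239836", "8543223986", "85432239866"
Position 1: 85432239836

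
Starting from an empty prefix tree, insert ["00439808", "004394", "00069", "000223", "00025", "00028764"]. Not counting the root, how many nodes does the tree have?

20

Insert word by word; a character creates a node only if that edge doesn't already exist:
  "00439808" → 8 new (0, 0, 4, 3, 9, 8, 0, 8)
  "004394" → prefix "00439" already present; 1 new (4)
  "00069" → prefix "00" already present; 3 new (0, 6, 9)
  "000223" → prefix "000" already present; 3 new (2, 2, 3)
  "00025" → prefix "0002" already present; 1 new (5)
  "00028764" → prefix "0002" already present; 4 new (8, 7, 6, 4)
Total nodes = 8 + 1 + 3 + 3 + 1 + 4 = 20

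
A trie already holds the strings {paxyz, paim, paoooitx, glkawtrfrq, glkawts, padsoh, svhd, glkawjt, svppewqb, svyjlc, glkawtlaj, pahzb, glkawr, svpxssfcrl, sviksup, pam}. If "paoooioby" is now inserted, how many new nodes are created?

3

Walking "paoooioby" from the root, the first 6 characters ("paoooi") follow existing edges; "o" is the first miss.
So 9 − 6 = 3 new nodes.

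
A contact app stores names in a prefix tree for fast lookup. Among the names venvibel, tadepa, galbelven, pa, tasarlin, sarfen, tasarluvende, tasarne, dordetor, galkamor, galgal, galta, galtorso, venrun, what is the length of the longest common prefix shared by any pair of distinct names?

6

The deepest shared node is where two words last agree before diverging.
e.g. "tasarlin" and "tasarluvende" share the prefix "tasarl" of length 6; no pair shares a longer one.
Longest shared-prefix length: 6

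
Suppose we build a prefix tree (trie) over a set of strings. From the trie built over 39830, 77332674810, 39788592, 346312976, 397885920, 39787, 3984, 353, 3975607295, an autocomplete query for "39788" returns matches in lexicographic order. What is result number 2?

397885920

DFS of the "39788" subtree visits, in order: "39788592", "397885920"
The 2nd is 397885920.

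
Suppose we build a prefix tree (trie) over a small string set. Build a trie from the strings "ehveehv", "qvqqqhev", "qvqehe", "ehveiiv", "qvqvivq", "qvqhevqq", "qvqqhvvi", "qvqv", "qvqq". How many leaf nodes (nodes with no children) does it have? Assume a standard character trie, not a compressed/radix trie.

7

A leaf is a node with no children — equivalently, the end of a word that is not a proper prefix of any other stored word.
Those words: "ehveehv", "ehveiiv", "qvqehe", "qvqhevqq", "qvqqhvvi", "qvqqqhev", "qvqvivq"
Leaf count: 7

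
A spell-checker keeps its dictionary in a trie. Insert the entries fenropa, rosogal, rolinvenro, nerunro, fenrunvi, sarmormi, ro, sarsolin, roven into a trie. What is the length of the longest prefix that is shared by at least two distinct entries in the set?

4

The deepest shared node is where two words last agree before diverging.
e.g. "fenropa" and "fenrunvi" share the prefix "fenr" of length 4; no pair shares a longer one.
Longest shared-prefix length: 4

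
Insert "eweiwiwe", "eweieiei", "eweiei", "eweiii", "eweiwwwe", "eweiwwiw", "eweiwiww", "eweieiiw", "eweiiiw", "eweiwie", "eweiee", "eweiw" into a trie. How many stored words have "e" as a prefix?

12

Filter for entries beginning with "e":
Words under "e": eweiee, eweiei, eweieiei, eweieiiw, eweiii, eweiiiw, eweiw, eweiwie, eweiwiwe, eweiwiww, eweiwwiw, eweiwwwe
Count: 12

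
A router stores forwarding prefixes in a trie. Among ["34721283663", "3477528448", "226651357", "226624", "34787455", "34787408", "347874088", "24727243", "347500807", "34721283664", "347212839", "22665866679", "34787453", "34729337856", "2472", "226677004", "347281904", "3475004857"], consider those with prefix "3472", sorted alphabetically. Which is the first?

34721283663

Filter for "3472…" and sort: "34721283663", "34721283664", "347212839", "347281904", "34729337856"
Position 1: 34721283663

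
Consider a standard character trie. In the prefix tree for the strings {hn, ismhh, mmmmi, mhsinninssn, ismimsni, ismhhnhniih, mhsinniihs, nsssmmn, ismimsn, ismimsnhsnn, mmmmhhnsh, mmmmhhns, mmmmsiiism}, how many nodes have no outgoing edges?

Leaves are exactly the stored words that no other stored word extends.
Those words: "hn", "ismhhnhniih", "ismimsnhsnn", "ismimsni", "mhsinniihs", "mhsinninssn", "mmmmhhnsh", "mmmmi", "mmmmsiiism", "nsssmmn"
Leaf count: 10

10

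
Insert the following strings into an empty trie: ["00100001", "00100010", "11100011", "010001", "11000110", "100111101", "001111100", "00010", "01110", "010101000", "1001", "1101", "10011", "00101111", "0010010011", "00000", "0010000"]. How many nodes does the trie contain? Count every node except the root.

67

Count nodes per top-level branch (shared prefixes stored once):
  '0'-branch (00000, 00010, 0010000, 00100001, 00100010, 0010010011, 00101111, 001111100, 010001, 010101000, 01110): 44 nodes
  '1'-branch (1001, 10011, 100111101, 11000110, 1101, 11100011): 23 nodes
Sum: 67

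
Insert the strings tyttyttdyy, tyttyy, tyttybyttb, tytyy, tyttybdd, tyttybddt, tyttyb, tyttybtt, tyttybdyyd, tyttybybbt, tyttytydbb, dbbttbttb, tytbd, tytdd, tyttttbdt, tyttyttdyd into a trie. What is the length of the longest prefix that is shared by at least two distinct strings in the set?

9

The deepest shared node is where two words last agree before diverging.
"tyttyttdyd" and "tyttyttdyy" agree on "tyttyttdy" (9 characters) before diverging; nothing deeper is shared.
Longest shared-prefix length: 9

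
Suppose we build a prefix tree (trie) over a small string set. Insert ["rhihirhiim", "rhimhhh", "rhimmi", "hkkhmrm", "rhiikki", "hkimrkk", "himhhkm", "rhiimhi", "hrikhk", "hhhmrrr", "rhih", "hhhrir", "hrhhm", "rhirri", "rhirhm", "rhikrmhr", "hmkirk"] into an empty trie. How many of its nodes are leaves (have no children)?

16

Leaves are exactly the stored words that no other stored word extends.
Those words: "hhhmrrr", "hhhrir", "himhhkm", "hkimrkk", "hkkhmrm", "hmkirk", "hrhhm", "hrikhk", "rhihirhiim", "rhiikki", "rhiimhi", "rhikrmhr", "rhimhhh", "rhimmi", "rhirhm", "rhirri"
Leaf count: 16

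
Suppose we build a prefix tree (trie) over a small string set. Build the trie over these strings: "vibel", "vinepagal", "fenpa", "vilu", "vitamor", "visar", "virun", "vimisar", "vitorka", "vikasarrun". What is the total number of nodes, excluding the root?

Count nodes per top-level branch (shared prefixes stored once):
  'f'-branch (fenpa): 5 nodes
  'v'-branch (vibel, vikasarrun, vilu, vimisar, vinepagal, virun, visar, vitamor, vitorka): 42 nodes
Sum: 47

47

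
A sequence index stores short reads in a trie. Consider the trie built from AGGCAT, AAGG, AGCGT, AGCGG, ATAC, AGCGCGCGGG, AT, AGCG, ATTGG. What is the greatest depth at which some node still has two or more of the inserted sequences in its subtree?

4

The deepest shared node is where two words last agree before diverging.
e.g. "AGCG" and "AGCGCGCGGG" share the prefix "AGCG" of length 4; no pair shares a longer one.
Longest shared-prefix length: 4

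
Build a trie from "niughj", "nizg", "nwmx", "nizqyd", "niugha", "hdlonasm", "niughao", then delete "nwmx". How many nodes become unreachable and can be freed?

3

After clearing the end-marker at "nwmx", prune upward until reaching a node still needed by another word.
The suffix "wmx" (3 nodes) is used only by "nwmx"; the node for "n" still has the child "i", so pruning stops there.
Nodes removed: 3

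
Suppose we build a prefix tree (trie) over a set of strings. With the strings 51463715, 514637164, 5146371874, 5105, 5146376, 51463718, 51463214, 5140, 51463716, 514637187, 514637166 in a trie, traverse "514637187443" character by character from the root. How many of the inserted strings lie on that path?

Walk "514637187443" from the root; an end-of-word marker is hit whenever a stored word is a prefix of "514637187443".
Prefixes of the query that are stored words: "51463718", "514637187", "5146371874"
Count: 3

3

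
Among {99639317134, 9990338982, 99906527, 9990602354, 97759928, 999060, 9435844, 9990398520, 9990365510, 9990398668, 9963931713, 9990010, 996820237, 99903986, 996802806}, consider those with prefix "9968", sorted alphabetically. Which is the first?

996802806

Words with prefix "9968", in lexicographic order: "996802806", "996820237"
The 1st is 996802806.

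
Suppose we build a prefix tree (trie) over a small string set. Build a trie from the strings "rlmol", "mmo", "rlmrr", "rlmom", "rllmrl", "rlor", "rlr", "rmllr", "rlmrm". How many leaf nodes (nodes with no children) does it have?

Leaves are exactly the stored words that no other stored word extends.
Those words: "mmo", "rllmrl", "rlmol", "rlmom", "rlmrm", "rlmrr", "rlor", "rlr", "rmllr"
Leaf count: 9

9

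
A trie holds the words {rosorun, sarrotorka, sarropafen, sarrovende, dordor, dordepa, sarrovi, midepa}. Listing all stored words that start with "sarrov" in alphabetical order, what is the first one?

sarrovende

Words with prefix "sarrov", in lexicographic order: "sarrovende", "sarrovi"
Position 1: sarrovende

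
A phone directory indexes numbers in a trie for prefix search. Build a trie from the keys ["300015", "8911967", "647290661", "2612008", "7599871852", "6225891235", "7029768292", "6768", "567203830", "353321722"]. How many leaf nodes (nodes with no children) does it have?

A leaf is a node with no children — equivalently, the end of a word that is not a proper prefix of any other stored word.
Those words: "2612008", "300015", "353321722", "567203830", "6225891235", "647290661", "6768", "7029768292", "7599871852", "8911967"
Leaf count: 10

10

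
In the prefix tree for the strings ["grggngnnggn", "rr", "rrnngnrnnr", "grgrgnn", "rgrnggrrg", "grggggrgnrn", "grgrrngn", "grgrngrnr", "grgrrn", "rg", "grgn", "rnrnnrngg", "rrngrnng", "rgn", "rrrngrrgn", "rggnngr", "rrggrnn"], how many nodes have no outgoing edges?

A leaf is a node with no children — equivalently, the end of a word that is not a proper prefix of any other stored word.
Those words: "grggggrgnrn", "grggngnnggn", "grgn", "grgrgnn", "grgrngrnr", "grgrrngn", "rggnngr", "rgn", "rgrnggrrg", "rnrnnrngg", "rrggrnn", "rrngrnng", "rrnngnrnnr", "rrrngrrgn"
Leaf count: 14

14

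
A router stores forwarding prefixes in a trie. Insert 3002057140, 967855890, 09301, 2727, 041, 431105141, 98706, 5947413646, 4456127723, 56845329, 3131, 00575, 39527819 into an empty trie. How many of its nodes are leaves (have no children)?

13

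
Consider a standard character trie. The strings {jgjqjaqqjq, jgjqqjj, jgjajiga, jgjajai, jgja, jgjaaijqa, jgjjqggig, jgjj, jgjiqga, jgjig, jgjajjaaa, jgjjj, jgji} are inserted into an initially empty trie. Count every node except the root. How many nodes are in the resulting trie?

41

Trace insertions, counting only characters that open a new branch:
  "jgjqjaqqjq" → 10 new (j, g, j, q, j, a, q, q, j, q)
  "jgjqqjj" → prefix "jgjq" already present; 3 new (q, j, j)
  "jgjajiga" → prefix "jgj" already present; 5 new (a, j, i, g, a)
  "jgjajai" → prefix "jgjaj" already present; 2 new (a, i)
  "jgja" → prefix "jgja" already present; 0 new (none)
  "jgjaaijqa" → prefix "jgja" already present; 5 new (a, i, j, q, a)
  "jgjjqggig" → prefix "jgj" already present; 6 new (j, q, g, g, i, g)
  "jgjj" → prefix "jgjj" already present; 0 new (none)
  "jgjiqga" → prefix "jgj" already present; 4 new (i, q, g, a)
  "jgjig" → prefix "jgji" already present; 1 new (g)
  "jgjajjaaa" → prefix "jgjaj" already present; 4 new (j, a, a, a)
  "jgjjj" → prefix "jgjj" already present; 1 new (j)
  "jgji" → prefix "jgji" already present; 0 new (none)
Total nodes = 10 + 3 + 5 + 2 + 0 + 5 + 6 + 0 + 4 + 1 + 4 + 1 + 0 = 41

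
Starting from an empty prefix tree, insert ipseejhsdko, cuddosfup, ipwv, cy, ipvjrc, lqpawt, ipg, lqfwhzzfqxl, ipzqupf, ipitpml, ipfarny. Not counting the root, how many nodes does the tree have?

58

Count nodes per top-level branch (shared prefixes stored once):
  'c'-branch (cuddosfup, cy): 10 nodes
  'i'-branch (ipfarny, ipg, ipitpml, ipseejhsdko, ipvjrc, ipwv, ipzqupf): 33 nodes
  'l'-branch (lqfwhzzfqxl, lqpawt): 15 nodes
Sum: 58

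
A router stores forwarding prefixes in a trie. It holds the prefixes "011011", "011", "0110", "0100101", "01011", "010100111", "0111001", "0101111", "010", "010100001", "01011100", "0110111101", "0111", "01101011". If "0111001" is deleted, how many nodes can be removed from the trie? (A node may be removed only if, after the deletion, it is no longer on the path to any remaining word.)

3

A node on "0111001"'s path can go only if nothing else ends at it or branches off below it.
The suffix "001" (3 nodes) is used only by "0111001"; "0111" is itself a stored word, so pruning stops there.
Nodes removed: 3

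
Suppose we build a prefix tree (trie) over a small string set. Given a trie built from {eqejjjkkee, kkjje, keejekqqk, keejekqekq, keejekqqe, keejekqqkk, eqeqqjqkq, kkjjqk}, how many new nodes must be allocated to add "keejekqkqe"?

Walking "keejekqkqe" from the root, the first 7 characters ("keejekq") follow existing edges; "k" is the first miss.
Each of the 3 remaining characters creates one node.

3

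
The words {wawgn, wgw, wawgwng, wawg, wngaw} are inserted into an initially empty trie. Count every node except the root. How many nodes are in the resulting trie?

14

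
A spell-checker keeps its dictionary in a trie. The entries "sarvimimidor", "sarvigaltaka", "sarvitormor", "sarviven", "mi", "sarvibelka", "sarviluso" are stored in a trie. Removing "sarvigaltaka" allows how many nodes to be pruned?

7

After clearing the end-marker at "sarvigaltaka", prune upward until reaching a node still needed by another word.
The suffix "galtaka" (7 nodes) is used only by "sarvigaltaka"; the node for "sarvi" still has the child "m", so pruning stops there.
Nodes removed: 7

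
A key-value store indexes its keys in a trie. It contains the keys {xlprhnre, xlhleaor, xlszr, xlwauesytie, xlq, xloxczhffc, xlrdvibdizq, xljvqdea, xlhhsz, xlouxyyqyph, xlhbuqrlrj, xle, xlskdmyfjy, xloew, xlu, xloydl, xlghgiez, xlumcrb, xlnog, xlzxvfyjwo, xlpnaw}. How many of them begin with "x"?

Filter for entries beginning with "x":
Words under "x": xle, xlghgiez, xlhbuqrlrj, xlhhsz, xlhleaor, xljvqdea, xlnog, xloew, xlouxyyqyph, xloxczhffc, xloydl, xlpnaw, xlprhnre, xlq, xlrdvibdizq, xlskdmyfjy, xlszr, xlu, xlumcrb, xlwauesytie, xlzxvfyjwo
Count: 21

21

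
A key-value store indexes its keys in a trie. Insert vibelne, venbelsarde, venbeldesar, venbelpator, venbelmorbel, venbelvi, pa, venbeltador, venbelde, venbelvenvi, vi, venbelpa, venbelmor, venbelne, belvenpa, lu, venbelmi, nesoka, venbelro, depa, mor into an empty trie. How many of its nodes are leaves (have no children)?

17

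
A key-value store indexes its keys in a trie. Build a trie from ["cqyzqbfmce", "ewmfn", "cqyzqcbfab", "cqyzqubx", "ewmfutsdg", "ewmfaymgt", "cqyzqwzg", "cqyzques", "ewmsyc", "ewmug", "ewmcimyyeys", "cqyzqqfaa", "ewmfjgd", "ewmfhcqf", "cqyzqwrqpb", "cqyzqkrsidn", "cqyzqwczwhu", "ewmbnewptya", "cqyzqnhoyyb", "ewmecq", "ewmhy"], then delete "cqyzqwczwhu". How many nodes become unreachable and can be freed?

5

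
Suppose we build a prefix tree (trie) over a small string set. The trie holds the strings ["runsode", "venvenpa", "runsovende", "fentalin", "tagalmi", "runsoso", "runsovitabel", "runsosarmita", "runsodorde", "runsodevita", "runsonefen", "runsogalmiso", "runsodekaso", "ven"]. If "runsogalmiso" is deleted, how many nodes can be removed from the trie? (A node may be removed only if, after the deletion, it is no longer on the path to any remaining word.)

After clearing the end-marker at "runsogalmiso", prune upward until reaching a node still needed by another word.
The suffix "galmiso" (7 nodes) is used only by "runsogalmiso"; the node for "runso" still has the child "d", so pruning stops there.
Nodes removed: 7

7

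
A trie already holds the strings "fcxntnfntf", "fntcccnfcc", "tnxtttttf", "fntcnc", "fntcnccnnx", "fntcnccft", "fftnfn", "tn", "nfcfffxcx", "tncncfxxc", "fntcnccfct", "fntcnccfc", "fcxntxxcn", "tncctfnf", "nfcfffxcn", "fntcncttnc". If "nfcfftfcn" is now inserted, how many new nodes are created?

The longest prefix of "nfcfftfcn" already in the trie is "nfcff" (length 5).
New nodes needed: |"nfcfftfcn"| − 5 = 9 − 5 = 4.

4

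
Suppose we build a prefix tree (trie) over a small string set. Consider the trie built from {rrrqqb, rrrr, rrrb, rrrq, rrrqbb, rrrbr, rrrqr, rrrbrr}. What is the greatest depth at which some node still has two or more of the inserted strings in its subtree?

5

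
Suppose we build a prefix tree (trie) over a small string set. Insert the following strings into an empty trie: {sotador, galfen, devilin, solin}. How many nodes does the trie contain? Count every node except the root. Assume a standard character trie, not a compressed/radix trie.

23

Trie structure (* marks end of a word):
(root)
├─ d
│  └─ e
│     └─ v
│        └─ i
│           └─ l
│              └─ i
│                 └─ n *
├─ g
│  └─ a
│     └─ l
│        └─ f
│           └─ e
│              └─ n *
└─ s
   └─ o
      ├─ l
      │  └─ i
      │     └─ n *
      └─ t
         └─ a
            └─ d
               └─ o
                  └─ r *
Counting every labelled node above: 23.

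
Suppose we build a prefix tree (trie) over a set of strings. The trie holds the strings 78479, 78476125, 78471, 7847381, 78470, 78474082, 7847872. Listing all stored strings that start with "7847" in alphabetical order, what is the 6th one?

7847872

DFS of the "7847" subtree visits, in order: "78470", "78471", "7847381", "78474082", "78476125", "7847872", "78479"
The 6th is 7847872.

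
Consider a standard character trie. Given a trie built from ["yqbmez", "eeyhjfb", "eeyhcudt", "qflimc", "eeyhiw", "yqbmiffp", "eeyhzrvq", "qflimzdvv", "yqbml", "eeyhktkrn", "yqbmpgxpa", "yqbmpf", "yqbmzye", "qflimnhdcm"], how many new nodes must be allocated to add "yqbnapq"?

4

The longest prefix of "yqbnapq" already in the trie is "yqb" (length 3).
Each of the 4 remaining characters creates one node.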